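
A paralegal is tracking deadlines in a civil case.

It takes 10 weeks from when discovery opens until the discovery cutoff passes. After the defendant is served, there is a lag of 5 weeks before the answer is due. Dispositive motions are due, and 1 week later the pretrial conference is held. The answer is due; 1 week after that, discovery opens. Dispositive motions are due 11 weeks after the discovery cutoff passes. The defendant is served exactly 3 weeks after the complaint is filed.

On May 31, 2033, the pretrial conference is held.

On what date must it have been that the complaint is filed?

The pretrial conference is held: May 31, 2033.
Dispositive motions are due: May 31, 2033 − 1 week = May 24, 2033.
The discovery cutoff passes: May 24, 2033 − 11 weeks = Mar 8, 2033.
Discovery opens: Mar 8, 2033 − 10 weeks = Dec 28, 2032.
The answer is due: Dec 28, 2032 − 1 week = Dec 21, 2032.
The defendant is served: Dec 21, 2032 − 5 weeks = Nov 16, 2032.
The complaint is filed: Nov 16, 2032 − 3 weeks = Oct 26, 2032.

Oct 26, 2032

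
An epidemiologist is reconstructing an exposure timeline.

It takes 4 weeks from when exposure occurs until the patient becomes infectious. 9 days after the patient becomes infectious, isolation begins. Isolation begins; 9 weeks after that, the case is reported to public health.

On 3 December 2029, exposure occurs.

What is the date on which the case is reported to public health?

Exposure occurs: Dec 3, 2029.
The patient becomes infectious: Dec 3, 2029 + 4 weeks = Dec 31, 2029.
Isolation begins: Dec 31, 2029 + 9 days = Jan 9, 2030.
The case is reported to public health: Jan 9, 2030 + 9 weeks = Mar 13, 2030.

13 March 2030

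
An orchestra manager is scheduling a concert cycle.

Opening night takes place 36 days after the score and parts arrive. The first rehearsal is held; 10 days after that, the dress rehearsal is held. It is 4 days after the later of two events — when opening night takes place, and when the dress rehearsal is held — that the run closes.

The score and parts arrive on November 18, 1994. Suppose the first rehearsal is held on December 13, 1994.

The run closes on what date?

The score and parts arrive: Nov 18, 1994.
Opening night takes place: Nov 18, 1994 + 36 days = Dec 24, 1994.
The first rehearsal is held: Dec 13, 1994.
The dress rehearsal is held: Dec 13, 1994 + 10 days = Dec 23, 1994.
Both prerequisites met — opening night takes place (Dec 24, 1994), the dress rehearsal is held (Dec 23, 1994); the later is Dec 24, 1994.
The run closes: Dec 24, 1994 + 4 days = Dec 28, 1994.

December 28, 1994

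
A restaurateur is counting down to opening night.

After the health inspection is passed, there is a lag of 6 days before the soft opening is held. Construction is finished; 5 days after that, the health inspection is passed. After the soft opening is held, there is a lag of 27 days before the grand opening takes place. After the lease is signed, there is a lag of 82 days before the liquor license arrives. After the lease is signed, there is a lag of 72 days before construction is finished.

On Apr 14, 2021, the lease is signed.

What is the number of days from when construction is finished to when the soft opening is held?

11 days

Causal path: construction is finished → the health inspection is passed → the soft opening is held.
Total delay along the path: 5 + 6 = 11 days.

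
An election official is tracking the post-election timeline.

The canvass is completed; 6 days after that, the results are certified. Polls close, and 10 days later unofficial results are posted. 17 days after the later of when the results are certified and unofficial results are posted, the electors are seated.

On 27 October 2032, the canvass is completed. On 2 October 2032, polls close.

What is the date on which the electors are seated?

19 November 2032

The canvass is completed: Oct 27, 2032.
The results are certified: Oct 27, 2032 + 6 days = Nov 2, 2032.
Polls close: Oct 2, 2032.
Unofficial results are posted: Oct 2, 2032 + 10 days = Oct 12, 2032.
Both prerequisites met — the results are certified (Nov 2, 2032), unofficial results are posted (Oct 12, 2032); the later is Nov 2, 2032.
The electors are seated: Nov 2, 2032 + 17 days = Nov 19, 2032.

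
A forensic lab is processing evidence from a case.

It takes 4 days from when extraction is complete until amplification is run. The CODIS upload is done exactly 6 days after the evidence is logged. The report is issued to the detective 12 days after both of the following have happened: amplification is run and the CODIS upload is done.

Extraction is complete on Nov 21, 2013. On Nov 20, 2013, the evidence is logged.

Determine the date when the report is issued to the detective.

Extraction is complete: Nov 21, 2013.
Amplification is run: Nov 21, 2013 + 4 days = Nov 25, 2013.
The evidence is logged: Nov 20, 2013.
The CODIS upload is done: Nov 20, 2013 + 6 days = Nov 26, 2013.
Both prerequisites met — amplification is run (Nov 25, 2013), the CODIS upload is done (Nov 26, 2013); the later is Nov 26, 2013.
The report is issued to the detective: Nov 26, 2013 + 12 days = Dec 8, 2013.

Dec 8, 2013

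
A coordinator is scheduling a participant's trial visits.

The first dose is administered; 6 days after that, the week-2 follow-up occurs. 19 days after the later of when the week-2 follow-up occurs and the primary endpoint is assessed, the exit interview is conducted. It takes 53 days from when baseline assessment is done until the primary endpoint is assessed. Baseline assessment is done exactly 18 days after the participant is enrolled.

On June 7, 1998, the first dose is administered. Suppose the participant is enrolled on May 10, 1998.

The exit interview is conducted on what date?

August 8, 1998

The first dose is administered: Jun 7, 1998.
The week-2 follow-up occurs: Jun 7, 1998 + 6 days = Jun 13, 1998.
The participant is enrolled: May 10, 1998.
Baseline assessment is done: May 10, 1998 + 18 days = May 28, 1998.
The primary endpoint is assessed: May 28, 1998 + 53 days = Jul 20, 1998.
Both prerequisites met — the week-2 follow-up occurs (Jun 13, 1998), the primary endpoint is assessed (Jul 20, 1998); the later is Jul 20, 1998.
The exit interview is conducted: Jul 20, 1998 + 19 days = Aug 8, 1998.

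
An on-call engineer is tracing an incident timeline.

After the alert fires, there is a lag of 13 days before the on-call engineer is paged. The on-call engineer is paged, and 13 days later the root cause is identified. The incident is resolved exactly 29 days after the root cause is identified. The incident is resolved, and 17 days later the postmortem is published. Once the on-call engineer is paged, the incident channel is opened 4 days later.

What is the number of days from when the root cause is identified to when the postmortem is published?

46 days

Causal path: the root cause is identified → the incident is resolved → the postmortem is published.
Total delay along the path: 29 + 17 = 46 days.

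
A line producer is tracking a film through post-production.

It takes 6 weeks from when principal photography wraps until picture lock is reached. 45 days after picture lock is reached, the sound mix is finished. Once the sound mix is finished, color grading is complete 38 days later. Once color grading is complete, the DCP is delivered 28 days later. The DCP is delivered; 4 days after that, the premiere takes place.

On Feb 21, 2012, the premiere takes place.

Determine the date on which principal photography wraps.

The premiere takes place: Feb 21, 2012.
The DCP is delivered: Feb 21, 2012 − 4 days = Feb 17, 2012.
Color grading is complete: Feb 17, 2012 − 28 days = Jan 20, 2012.
The sound mix is finished: Jan 20, 2012 − 38 days = Dec 13, 2011.
Picture lock is reached: Dec 13, 2011 − 45 days = Oct 29, 2011.
Principal photography wraps: Oct 29, 2011 − 6 weeks = Sep 17, 2011.

Sep 17, 2011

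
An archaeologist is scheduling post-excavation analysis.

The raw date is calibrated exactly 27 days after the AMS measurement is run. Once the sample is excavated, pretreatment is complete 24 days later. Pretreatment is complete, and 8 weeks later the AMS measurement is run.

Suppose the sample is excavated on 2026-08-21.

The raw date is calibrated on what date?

2026-12-06

The sample is excavated: Aug 21, 2026.
Pretreatment is complete: Aug 21, 2026 + 24 days = Sep 14, 2026.
The AMS measurement is run: Sep 14, 2026 + 8 weeks = Nov 9, 2026.
The raw date is calibrated: Nov 9, 2026 + 27 days = Dec 6, 2026.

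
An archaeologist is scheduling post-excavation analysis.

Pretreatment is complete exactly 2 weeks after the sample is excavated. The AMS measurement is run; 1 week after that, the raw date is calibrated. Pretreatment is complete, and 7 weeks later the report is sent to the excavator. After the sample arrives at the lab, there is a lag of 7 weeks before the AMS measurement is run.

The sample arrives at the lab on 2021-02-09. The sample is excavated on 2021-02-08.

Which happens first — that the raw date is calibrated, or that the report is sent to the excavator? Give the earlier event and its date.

The sample arrives at the lab: Feb 9, 2021.
The AMS measurement is run: Feb 9, 2021 + 7 weeks = Mar 30, 2021.
The raw date is calibrated: Mar 30, 2021 + 1 week = Apr 6, 2021.
The sample is excavated: Feb 8, 2021.
Pretreatment is complete: Feb 8, 2021 + 2 weeks = Feb 22, 2021.
The report is sent to the excavator: Feb 22, 2021 + 7 weeks = Apr 12, 2021.
Comparing: the raw date is calibrated on Apr 6, 2021 vs the report is sent to the excavator on Apr 12, 2021. Earlier: the raw date is calibrated.

The raw date is calibrated — 2021-04-06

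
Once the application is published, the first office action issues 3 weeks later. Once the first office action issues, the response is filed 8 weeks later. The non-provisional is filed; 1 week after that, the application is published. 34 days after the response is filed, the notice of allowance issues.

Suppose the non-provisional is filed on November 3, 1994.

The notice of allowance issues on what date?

March 1, 1995

The non-provisional is filed: Nov 3, 1994.
The application is published: Nov 3, 1994 + 1 week = Nov 10, 1994.
The first office action issues: Nov 10, 1994 + 3 weeks = Dec 1, 1994.
The response is filed: Dec 1, 1994 + 8 weeks = Jan 26, 1995.
The notice of allowance issues: Jan 26, 1995 + 34 days = Mar 1, 1995.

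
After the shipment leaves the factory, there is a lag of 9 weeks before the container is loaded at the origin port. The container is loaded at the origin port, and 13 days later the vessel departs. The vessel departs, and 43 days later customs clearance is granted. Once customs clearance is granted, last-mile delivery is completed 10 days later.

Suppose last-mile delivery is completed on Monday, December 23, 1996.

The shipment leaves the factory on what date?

Last-mile delivery is completed: Dec 23, 1996.
Customs clearance is granted: Dec 23, 1996 − 10 days = Dec 13, 1996.
The vessel departs: Dec 13, 1996 − 43 days = Oct 31, 1996.
The container is loaded at the origin port: Oct 31, 1996 − 13 days = Oct 18, 1996.
The shipment leaves the factory: Oct 18, 1996 − 9 weeks = Aug 16, 1996.

Friday, August 16, 1996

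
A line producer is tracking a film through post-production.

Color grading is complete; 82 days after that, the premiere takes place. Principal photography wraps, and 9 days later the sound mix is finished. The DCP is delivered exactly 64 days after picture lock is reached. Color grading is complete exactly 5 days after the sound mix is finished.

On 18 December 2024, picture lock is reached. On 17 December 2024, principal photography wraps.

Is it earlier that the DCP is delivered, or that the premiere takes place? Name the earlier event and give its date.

The DCP is delivered — 20 February 2025

Picture lock is reached: Dec 18, 2024.
The DCP is delivered: Dec 18, 2024 + 64 days = Feb 20, 2025.
Principal photography wraps: Dec 17, 2024.
The sound mix is finished: Dec 17, 2024 + 9 days = Dec 26, 2024.
Color grading is complete: Dec 26, 2024 + 5 days = Dec 31, 2024.
The premiere takes place: Dec 31, 2024 + 82 days = Mar 23, 2025.
Comparing: the DCP is delivered on Feb 20, 2025 vs the premiere takes place on Mar 23, 2025. Earlier: the DCP is delivered.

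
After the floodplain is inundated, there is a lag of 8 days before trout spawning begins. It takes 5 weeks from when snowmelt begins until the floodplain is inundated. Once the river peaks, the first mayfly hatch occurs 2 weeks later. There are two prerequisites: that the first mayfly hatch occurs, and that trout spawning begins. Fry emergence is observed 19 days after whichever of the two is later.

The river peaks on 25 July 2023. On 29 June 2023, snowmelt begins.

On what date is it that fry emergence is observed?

The river peaks: Jul 25, 2023.
The first mayfly hatch occurs: Jul 25, 2023 + 2 weeks = Aug 8, 2023.
Snowmelt begins: Jun 29, 2023.
The floodplain is inundated: Jun 29, 2023 + 5 weeks = Aug 3, 2023.
Trout spawning begins: Aug 3, 2023 + 8 days = Aug 11, 2023.
Both prerequisites met — the first mayfly hatch occurs (Aug 8, 2023), trout spawning begins (Aug 11, 2023); the later is Aug 11, 2023.
Fry emergence is observed: Aug 11, 2023 + 19 days = Aug 30, 2023.

30 August 2023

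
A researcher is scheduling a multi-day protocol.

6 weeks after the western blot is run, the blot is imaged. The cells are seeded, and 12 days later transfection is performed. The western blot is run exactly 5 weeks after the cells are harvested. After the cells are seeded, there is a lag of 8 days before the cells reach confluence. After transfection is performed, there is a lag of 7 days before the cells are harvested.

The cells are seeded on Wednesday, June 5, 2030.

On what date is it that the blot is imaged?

The cells are seeded: Jun 5, 2030.
Transfection is performed: Jun 5, 2030 + 12 days = Jun 17, 2030.
The cells are harvested: Jun 17, 2030 + 7 days = Jun 24, 2030.
The western blot is run: Jun 24, 2030 + 5 weeks = Jul 29, 2030.
The blot is imaged: Jul 29, 2030 + 6 weeks = Sep 9, 2030.

Monday, September 9, 2030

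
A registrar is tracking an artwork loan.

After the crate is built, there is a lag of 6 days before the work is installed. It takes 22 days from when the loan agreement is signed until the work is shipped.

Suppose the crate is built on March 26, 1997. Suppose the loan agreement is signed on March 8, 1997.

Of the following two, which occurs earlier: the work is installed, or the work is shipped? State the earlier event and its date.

The work is shipped — March 30, 1997

The crate is built: Mar 26, 1997.
The work is installed: Mar 26, 1997 + 6 days = Apr 1, 1997.
The loan agreement is signed: Mar 8, 1997.
The work is shipped: Mar 8, 1997 + 22 days = Mar 30, 1997.
Comparing: the work is installed on Apr 1, 1997 vs the work is shipped on Mar 30, 1997. Earlier: the work is shipped.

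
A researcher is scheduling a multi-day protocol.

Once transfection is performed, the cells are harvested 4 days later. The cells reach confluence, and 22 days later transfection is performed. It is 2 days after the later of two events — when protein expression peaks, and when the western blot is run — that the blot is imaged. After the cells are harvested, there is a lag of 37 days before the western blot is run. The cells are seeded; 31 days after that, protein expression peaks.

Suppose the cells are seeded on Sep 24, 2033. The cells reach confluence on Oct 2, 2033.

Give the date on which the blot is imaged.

Dec 6, 2033

The cells are seeded: Sep 24, 2033.
Protein expression peaks: Sep 24, 2033 + 31 days = Oct 25, 2033.
The cells reach confluence: Oct 2, 2033.
Transfection is performed: Oct 2, 2033 + 22 days = Oct 24, 2033.
The cells are harvested: Oct 24, 2033 + 4 days = Oct 28, 2033.
The western blot is run: Oct 28, 2033 + 37 days = Dec 4, 2033.
Both prerequisites met — protein expression peaks (Oct 25, 2033), the western blot is run (Dec 4, 2033); the later is Dec 4, 2033.
The blot is imaged: Dec 4, 2033 + 2 days = Dec 6, 2033.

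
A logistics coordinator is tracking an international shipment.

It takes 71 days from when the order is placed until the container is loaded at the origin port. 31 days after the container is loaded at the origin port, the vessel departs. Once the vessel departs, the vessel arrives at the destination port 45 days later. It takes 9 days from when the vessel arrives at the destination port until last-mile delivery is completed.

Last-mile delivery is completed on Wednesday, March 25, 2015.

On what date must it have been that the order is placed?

Last-mile delivery is completed: Mar 25, 2015.
The vessel arrives at the destination port: Mar 25, 2015 − 9 days = Mar 16, 2015.
The vessel departs: Mar 16, 2015 − 45 days = Jan 30, 2015.
The container is loaded at the origin port: Jan 30, 2015 − 31 days = Dec 30, 2014.
The order is placed: Dec 30, 2014 − 71 days = Oct 20, 2014.

Monday, October 20, 2014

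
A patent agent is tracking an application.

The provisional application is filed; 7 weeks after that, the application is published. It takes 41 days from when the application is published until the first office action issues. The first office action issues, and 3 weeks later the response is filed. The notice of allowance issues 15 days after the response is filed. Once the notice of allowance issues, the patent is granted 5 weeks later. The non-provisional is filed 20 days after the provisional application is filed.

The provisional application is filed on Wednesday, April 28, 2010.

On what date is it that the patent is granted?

Wednesday, October 6, 2010

The provisional application is filed: Apr 28, 2010.
The application is published: Apr 28, 2010 + 7 weeks = Jun 16, 2010.
The first office action issues: Jun 16, 2010 + 41 days = Jul 27, 2010.
The response is filed: Jul 27, 2010 + 3 weeks = Aug 17, 2010.
The notice of allowance issues: Aug 17, 2010 + 15 days = Sep 1, 2010.
The patent is granted: Sep 1, 2010 + 5 weeks = Oct 6, 2010.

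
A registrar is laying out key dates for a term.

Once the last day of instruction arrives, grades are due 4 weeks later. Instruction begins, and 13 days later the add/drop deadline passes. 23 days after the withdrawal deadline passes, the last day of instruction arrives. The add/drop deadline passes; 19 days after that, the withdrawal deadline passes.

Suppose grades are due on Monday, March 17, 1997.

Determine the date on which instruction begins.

Grades are due: Mar 17, 1997.
The last day of instruction arrives: Mar 17, 1997 − 4 weeks = Feb 17, 1997.
The withdrawal deadline passes: Feb 17, 1997 − 23 days = Jan 25, 1997.
The add/drop deadline passes: Jan 25, 1997 − 19 days = Jan 6, 1997.
Instruction begins: Jan 6, 1997 − 13 days = Dec 24, 1996.

Tuesday, December 24, 1996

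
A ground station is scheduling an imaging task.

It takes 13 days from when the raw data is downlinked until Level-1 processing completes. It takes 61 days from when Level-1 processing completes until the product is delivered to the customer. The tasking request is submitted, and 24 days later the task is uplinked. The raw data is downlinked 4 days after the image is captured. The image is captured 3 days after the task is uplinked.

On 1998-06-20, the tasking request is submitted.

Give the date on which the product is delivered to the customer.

The tasking request is submitted: Jun 20, 1998.
The task is uplinked: Jun 20, 1998 + 24 days = Jul 14, 1998.
The image is captured: Jul 14, 1998 + 3 days = Jul 17, 1998.
The raw data is downlinked: Jul 17, 1998 + 4 days = Jul 21, 1998.
Level-1 processing completes: Jul 21, 1998 + 13 days = Aug 3, 1998.
The product is delivered to the customer: Aug 3, 1998 + 61 days = Oct 3, 1998.

1998-10-03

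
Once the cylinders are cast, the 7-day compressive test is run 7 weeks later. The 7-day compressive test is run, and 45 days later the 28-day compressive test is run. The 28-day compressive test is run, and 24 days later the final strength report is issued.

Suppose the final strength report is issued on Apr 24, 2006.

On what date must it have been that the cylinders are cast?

The final strength report is issued: Apr 24, 2006.
The 28-day compressive test is run: Apr 24, 2006 − 24 days = Mar 31, 2006.
The 7-day compressive test is run: Mar 31, 2006 − 45 days = Feb 14, 2006.
The cylinders are cast: Feb 14, 2006 − 7 weeks = Dec 27, 2005.

Dec 27, 2005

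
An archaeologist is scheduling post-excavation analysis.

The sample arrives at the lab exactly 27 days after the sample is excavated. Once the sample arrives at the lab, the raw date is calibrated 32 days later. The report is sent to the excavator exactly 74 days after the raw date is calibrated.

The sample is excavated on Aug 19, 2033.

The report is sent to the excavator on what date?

The sample is excavated: Aug 19, 2033.
The sample arrives at the lab: Aug 19, 2033 + 27 days = Sep 15, 2033.
The raw date is calibrated: Sep 15, 2033 + 32 days = Oct 17, 2033.
The report is sent to the excavator: Oct 17, 2033 + 74 days = Dec 30, 2033.

Dec 30, 2033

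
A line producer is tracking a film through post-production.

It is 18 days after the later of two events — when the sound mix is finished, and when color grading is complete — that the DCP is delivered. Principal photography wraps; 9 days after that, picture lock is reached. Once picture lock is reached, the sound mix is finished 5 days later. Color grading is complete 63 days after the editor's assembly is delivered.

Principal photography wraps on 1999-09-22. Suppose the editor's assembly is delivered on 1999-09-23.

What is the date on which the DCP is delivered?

Principal photography wraps: Sep 22, 1999.
Picture lock is reached: Sep 22, 1999 + 9 days = Oct 1, 1999.
The sound mix is finished: Oct 1, 1999 + 5 days = Oct 6, 1999.
The editor's assembly is delivered: Sep 23, 1999.
Color grading is complete: Sep 23, 1999 + 63 days = Nov 25, 1999.
Both prerequisites met — the sound mix is finished (Oct 6, 1999), color grading is complete (Nov 25, 1999); the later is Nov 25, 1999.
The DCP is delivered: Nov 25, 1999 + 18 days = Dec 13, 1999.

1999-12-13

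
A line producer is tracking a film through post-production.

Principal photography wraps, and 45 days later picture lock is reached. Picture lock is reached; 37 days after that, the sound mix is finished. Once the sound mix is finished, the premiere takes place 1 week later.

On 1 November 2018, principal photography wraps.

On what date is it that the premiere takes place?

29 January 2019

Principal photography wraps: Nov 1, 2018.
Picture lock is reached: Nov 1, 2018 + 45 days = Dec 16, 2018.
The sound mix is finished: Dec 16, 2018 + 37 days = Jan 22, 2019.
The premiere takes place: Jan 22, 2019 + 1 week = Jan 29, 2019.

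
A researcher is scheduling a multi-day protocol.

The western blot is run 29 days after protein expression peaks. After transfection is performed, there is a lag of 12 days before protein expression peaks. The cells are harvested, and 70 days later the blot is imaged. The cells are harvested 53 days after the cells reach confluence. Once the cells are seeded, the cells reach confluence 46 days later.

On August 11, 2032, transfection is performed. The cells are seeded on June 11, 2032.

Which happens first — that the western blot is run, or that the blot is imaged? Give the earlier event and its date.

The western blot is run — September 21, 2032

Transfection is performed: Aug 11, 2032.
Protein expression peaks: Aug 11, 2032 + 12 days = Aug 23, 2032.
The western blot is run: Aug 23, 2032 + 29 days = Sep 21, 2032.
The cells are seeded: Jun 11, 2032.
The cells reach confluence: Jun 11, 2032 + 46 days = Jul 27, 2032.
The cells are harvested: Jul 27, 2032 + 53 days = Sep 18, 2032.
The blot is imaged: Sep 18, 2032 + 70 days = Nov 27, 2032.
Comparing: the western blot is run on Sep 21, 2032 vs the blot is imaged on Nov 27, 2032. Earlier: the western blot is run.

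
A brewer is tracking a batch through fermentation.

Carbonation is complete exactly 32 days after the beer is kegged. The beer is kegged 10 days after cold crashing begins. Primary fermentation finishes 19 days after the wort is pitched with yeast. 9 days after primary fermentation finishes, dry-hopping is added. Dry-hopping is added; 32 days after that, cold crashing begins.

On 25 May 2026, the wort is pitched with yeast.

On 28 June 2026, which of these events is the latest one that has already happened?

The wort is pitched with yeast: May 25, 2026.
Primary fermentation finishes: May 25, 2026 + 19 days = Jun 13, 2026.
Dry-hopping is added: Jun 13, 2026 + 9 days = Jun 22, 2026.
Cold crashing begins: Jun 22, 2026 + 32 days = Jul 24, 2026.
The beer is kegged: Jul 24, 2026 + 10 days = Aug 3, 2026.
Carbonation is complete: Aug 3, 2026 + 32 days = Sep 4, 2026.
Jun 28, 2026 falls between when dry-hopping is added (Jun 22, 2026) and when cold crashing begins (Jul 24, 2026).

Dry-hopping is added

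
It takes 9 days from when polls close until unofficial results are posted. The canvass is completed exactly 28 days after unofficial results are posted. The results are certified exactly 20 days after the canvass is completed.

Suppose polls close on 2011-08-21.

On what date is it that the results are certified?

Polls close: Aug 21, 2011.
Unofficial results are posted: Aug 21, 2011 + 9 days = Aug 30, 2011.
The canvass is completed: Aug 30, 2011 + 28 days = Sep 27, 2011.
The results are certified: Sep 27, 2011 + 20 days = Oct 17, 2011.

2011-10-17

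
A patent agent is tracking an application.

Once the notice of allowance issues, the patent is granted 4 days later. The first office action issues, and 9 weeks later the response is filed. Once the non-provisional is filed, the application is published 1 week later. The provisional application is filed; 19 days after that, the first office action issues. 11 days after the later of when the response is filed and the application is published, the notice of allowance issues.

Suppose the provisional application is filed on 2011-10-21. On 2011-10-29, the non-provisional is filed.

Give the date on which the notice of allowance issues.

2012-01-22

The provisional application is filed: Oct 21, 2011.
The first office action issues: Oct 21, 2011 + 19 days = Nov 9, 2011.
The response is filed: Nov 9, 2011 + 9 weeks = Jan 11, 2012.
The non-provisional is filed: Oct 29, 2011.
The application is published: Oct 29, 2011 + 1 week = Nov 5, 2011.
Both prerequisites met — the response is filed (Jan 11, 2012), the application is published (Nov 5, 2011); the later is Jan 11, 2012.
The notice of allowance issues: Jan 11, 2012 + 11 days = Jan 22, 2012.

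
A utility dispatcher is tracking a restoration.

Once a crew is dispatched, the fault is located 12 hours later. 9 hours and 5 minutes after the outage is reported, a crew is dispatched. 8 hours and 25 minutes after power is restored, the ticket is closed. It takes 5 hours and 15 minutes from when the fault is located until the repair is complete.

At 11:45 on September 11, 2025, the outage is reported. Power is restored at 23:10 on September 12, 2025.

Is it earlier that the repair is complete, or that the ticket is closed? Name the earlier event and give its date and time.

The outage is reported: 11:45 Sep 11, 2025.
A crew is dispatched: 11:45 Sep 11, 2025 + 9h05m = 20:50 Sep 11, 2025.
The fault is located: 20:50 Sep 11, 2025 + 12h = 08:50 Sep 12, 2025.
The repair is complete: 08:50 Sep 12, 2025 + 5h15m = 14:05 Sep 12, 2025.
Power is restored: 23:10 Sep 12, 2025.
The ticket is closed: 23:10 Sep 12, 2025 + 8h25m = 07:35 Sep 13, 2025.
Comparing: the repair is complete at 14:05 Sep 12, 2025 vs the ticket is closed at 07:35 Sep 13, 2025. Earlier: the repair is complete.

The repair is complete — 14:05 on September 12, 2025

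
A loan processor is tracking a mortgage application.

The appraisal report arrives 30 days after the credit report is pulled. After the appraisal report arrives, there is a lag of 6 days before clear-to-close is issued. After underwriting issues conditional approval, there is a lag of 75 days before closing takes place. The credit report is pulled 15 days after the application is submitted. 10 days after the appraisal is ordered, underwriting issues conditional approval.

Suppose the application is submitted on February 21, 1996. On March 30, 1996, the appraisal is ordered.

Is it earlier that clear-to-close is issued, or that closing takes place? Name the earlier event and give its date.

The application is submitted: Feb 21, 1996.
The credit report is pulled: Feb 21, 1996 + 15 days = Mar 7, 1996.
The appraisal report arrives: Mar 7, 1996 + 30 days = Apr 6, 1996.
Clear-to-close is issued: Apr 6, 1996 + 6 days = Apr 12, 1996.
The appraisal is ordered: Mar 30, 1996.
Underwriting issues conditional approval: Mar 30, 1996 + 10 days = Apr 9, 1996.
Closing takes place: Apr 9, 1996 + 75 days = Jun 23, 1996.
Comparing: clear-to-close is issued on Apr 12, 1996 vs closing takes place on Jun 23, 1996. Earlier: clear-to-close is issued.

Clear-to-close is issued — April 12, 1996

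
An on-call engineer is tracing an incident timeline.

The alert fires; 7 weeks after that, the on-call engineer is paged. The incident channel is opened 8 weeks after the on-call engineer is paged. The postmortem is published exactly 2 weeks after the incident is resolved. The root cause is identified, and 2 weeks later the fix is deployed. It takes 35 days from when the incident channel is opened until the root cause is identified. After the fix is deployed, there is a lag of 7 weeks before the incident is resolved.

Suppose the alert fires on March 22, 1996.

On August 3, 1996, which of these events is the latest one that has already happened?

The incident channel is opened

The alert fires: Mar 22, 1996.
The on-call engineer is paged: Mar 22, 1996 + 7 weeks = May 10, 1996.
The incident channel is opened: May 10, 1996 + 8 weeks = Jul 5, 1996.
The root cause is identified: Jul 5, 1996 + 35 days = Aug 9, 1996.
The fix is deployed: Aug 9, 1996 + 2 weeks = Aug 23, 1996.
The incident is resolved: Aug 23, 1996 + 7 weeks = Oct 11, 1996.
The postmortem is published: Oct 11, 1996 + 2 weeks = Oct 25, 1996.
Aug 3, 1996 falls between when the incident channel is opened (Jul 5, 1996) and when the root cause is identified (Aug 9, 1996).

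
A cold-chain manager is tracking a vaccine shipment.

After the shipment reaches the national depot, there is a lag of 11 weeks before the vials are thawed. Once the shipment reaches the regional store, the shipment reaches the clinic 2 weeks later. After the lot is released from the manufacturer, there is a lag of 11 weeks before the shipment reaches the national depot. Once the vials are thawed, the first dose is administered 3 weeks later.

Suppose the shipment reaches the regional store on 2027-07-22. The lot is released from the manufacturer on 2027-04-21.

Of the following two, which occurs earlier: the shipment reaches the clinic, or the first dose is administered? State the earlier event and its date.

The shipment reaches the clinic — 2027-08-05

The shipment reaches the regional store: Jul 22, 2027.
The shipment reaches the clinic: Jul 22, 2027 + 2 weeks = Aug 5, 2027.
The lot is released from the manufacturer: Apr 21, 2027.
The shipment reaches the national depot: Apr 21, 2027 + 11 weeks = Jul 7, 2027.
The vials are thawed: Jul 7, 2027 + 11 weeks = Sep 22, 2027.
The first dose is administered: Sep 22, 2027 + 3 weeks = Oct 13, 2027.
Comparing: the shipment reaches the clinic on Aug 5, 2027 vs the first dose is administered on Oct 13, 2027. Earlier: the shipment reaches the clinic.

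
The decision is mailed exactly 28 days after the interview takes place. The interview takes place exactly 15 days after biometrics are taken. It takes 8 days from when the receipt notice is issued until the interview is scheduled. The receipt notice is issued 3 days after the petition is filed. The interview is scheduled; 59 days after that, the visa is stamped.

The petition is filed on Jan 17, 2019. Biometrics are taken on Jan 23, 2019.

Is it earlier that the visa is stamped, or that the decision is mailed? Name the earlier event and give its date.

The petition is filed: Jan 17, 2019.
The receipt notice is issued: Jan 17, 2019 + 3 days = Jan 20, 2019.
The interview is scheduled: Jan 20, 2019 + 8 days = Jan 28, 2019.
The visa is stamped: Jan 28, 2019 + 59 days = Mar 28, 2019.
Biometrics are taken: Jan 23, 2019.
The interview takes place: Jan 23, 2019 + 15 days = Feb 7, 2019.
The decision is mailed: Feb 7, 2019 + 28 days = Mar 7, 2019.
Comparing: the visa is stamped on Mar 28, 2019 vs the decision is mailed on Mar 7, 2019. Earlier: the decision is mailed.

The decision is mailed — Mar 7, 2019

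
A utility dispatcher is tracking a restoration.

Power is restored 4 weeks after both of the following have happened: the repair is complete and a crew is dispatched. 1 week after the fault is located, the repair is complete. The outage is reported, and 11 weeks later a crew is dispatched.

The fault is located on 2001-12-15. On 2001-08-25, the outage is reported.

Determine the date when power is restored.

2002-01-19

The fault is located: Dec 15, 2001.
The repair is complete: Dec 15, 2001 + 1 week = Dec 22, 2001.
The outage is reported: Aug 25, 2001.
A crew is dispatched: Aug 25, 2001 + 11 weeks = Nov 10, 2001.
Both prerequisites met — the repair is complete (Dec 22, 2001), a crew is dispatched (Nov 10, 2001); the later is Dec 22, 2001.
Power is restored: Dec 22, 2001 + 4 weeks = Jan 19, 2002.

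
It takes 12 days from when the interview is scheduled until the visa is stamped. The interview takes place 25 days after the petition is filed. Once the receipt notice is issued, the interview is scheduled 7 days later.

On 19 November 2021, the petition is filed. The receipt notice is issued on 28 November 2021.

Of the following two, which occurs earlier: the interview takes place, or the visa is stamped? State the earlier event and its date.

The interview takes place — 14 December 2021

The petition is filed: Nov 19, 2021.
The interview takes place: Nov 19, 2021 + 25 days = Dec 14, 2021.
The receipt notice is issued: Nov 28, 2021.
The interview is scheduled: Nov 28, 2021 + 7 days = Dec 5, 2021.
The visa is stamped: Dec 5, 2021 + 12 days = Dec 17, 2021.
Comparing: the interview takes place on Dec 14, 2021 vs the visa is stamped on Dec 17, 2021. Earlier: the interview takes place.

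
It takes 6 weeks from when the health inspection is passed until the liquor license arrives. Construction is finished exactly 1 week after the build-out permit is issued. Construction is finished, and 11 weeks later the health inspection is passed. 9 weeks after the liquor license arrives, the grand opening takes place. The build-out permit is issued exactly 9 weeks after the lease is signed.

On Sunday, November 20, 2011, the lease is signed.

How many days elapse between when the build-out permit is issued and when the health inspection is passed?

Causal path: the build-out permit is issued → construction is finished → the health inspection is passed.
Total delay along the path: 1 + 11 weeks = 12 weeks = 84 days.

84 days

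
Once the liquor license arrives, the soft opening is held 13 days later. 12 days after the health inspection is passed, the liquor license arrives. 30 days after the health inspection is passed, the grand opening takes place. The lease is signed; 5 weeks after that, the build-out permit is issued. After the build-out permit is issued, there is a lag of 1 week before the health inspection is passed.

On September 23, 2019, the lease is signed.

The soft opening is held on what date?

November 29, 2019

The lease is signed: Sep 23, 2019.
The build-out permit is issued: Sep 23, 2019 + 5 weeks = Oct 28, 2019.
The health inspection is passed: Oct 28, 2019 + 1 week = Nov 4, 2019.
The liquor license arrives: Nov 4, 2019 + 12 days = Nov 16, 2019.
The soft opening is held: Nov 16, 2019 + 13 days = Nov 29, 2019.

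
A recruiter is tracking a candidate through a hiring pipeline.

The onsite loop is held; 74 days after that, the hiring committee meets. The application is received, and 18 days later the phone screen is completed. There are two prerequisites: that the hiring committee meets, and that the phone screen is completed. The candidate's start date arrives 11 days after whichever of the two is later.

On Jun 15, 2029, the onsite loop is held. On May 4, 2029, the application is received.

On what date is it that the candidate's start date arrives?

Sep 8, 2029

The onsite loop is held: Jun 15, 2029.
The hiring committee meets: Jun 15, 2029 + 74 days = Aug 28, 2029.
The application is received: May 4, 2029.
The phone screen is completed: May 4, 2029 + 18 days = May 22, 2029.
Both prerequisites met — the hiring committee meets (Aug 28, 2029), the phone screen is completed (May 22, 2029); the later is Aug 28, 2029.
The candidate's start date arrives: Aug 28, 2029 + 11 days = Sep 8, 2029.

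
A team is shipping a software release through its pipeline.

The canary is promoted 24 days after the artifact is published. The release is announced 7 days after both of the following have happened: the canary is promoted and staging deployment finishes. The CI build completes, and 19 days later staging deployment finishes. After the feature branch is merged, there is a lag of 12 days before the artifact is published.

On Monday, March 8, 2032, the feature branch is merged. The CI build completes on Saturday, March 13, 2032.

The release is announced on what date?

The feature branch is merged: Mar 8, 2032.
The artifact is published: Mar 8, 2032 + 12 days = Mar 20, 2032.
The canary is promoted: Mar 20, 2032 + 24 days = Apr 13, 2032.
The CI build completes: Mar 13, 2032.
Staging deployment finishes: Mar 13, 2032 + 19 days = Apr 1, 2032.
Both prerequisites met — the canary is promoted (Apr 13, 2032), staging deployment finishes (Apr 1, 2032); the later is Apr 13, 2032.
The release is announced: Apr 13, 2032 + 7 days = Apr 20, 2032.

Tuesday, April 20, 2032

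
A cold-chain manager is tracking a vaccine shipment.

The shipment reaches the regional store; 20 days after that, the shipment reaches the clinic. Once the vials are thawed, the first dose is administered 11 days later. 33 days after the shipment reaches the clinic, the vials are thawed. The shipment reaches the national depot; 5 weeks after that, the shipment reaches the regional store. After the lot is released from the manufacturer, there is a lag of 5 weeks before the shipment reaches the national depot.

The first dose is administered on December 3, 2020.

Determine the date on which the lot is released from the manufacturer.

July 22, 2020

The first dose is administered: Dec 3, 2020.
The vials are thawed: Dec 3, 2020 − 11 days = Nov 22, 2020.
The shipment reaches the clinic: Nov 22, 2020 − 33 days = Oct 20, 2020.
The shipment reaches the regional store: Oct 20, 2020 − 20 days = Sep 30, 2020.
The shipment reaches the national depot: Sep 30, 2020 − 5 weeks = Aug 26, 2020.
The lot is released from the manufacturer: Aug 26, 2020 − 5 weeks = Jul 22, 2020.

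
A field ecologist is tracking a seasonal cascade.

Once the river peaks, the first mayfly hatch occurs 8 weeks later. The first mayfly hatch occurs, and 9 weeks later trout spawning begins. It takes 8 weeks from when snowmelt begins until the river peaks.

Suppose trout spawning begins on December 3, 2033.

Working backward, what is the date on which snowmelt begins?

Trout spawning begins: Dec 3, 2033.
The first mayfly hatch occurs: Dec 3, 2033 − 9 weeks = Oct 1, 2033.
The river peaks: Oct 1, 2033 − 8 weeks = Aug 6, 2033.
Snowmelt begins: Aug 6, 2033 − 8 weeks = Jun 11, 2033.

June 11, 2033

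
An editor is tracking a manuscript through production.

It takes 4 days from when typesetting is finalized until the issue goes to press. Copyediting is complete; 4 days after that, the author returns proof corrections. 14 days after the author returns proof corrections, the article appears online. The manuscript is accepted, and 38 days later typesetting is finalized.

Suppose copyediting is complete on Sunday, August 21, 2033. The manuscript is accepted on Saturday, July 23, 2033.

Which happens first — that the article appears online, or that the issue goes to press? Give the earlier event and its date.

The issue goes to press — Saturday, September 3, 2033

Copyediting is complete: Aug 21, 2033.
The author returns proof corrections: Aug 21, 2033 + 4 days = Aug 25, 2033.
The article appears online: Aug 25, 2033 + 14 days = Sep 8, 2033.
The manuscript is accepted: Jul 23, 2033.
Typesetting is finalized: Jul 23, 2033 + 38 days = Aug 30, 2033.
The issue goes to press: Aug 30, 2033 + 4 days = Sep 3, 2033.
Comparing: the article appears online on Sep 8, 2033 vs the issue goes to press on Sep 3, 2033. Earlier: the issue goes to press.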